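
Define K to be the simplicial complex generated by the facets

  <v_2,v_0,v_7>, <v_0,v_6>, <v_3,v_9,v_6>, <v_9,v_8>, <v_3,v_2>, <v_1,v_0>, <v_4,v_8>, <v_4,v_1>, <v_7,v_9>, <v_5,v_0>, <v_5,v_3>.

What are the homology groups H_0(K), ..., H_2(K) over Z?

Order the vertices as v_0 < v_1 < v_2 < v_3 < v_4 < v_5 < v_6 < v_7 < v_8 < v_9. Listing each simplex with vertices in this order, K has dimension 2 with simplices:

  0-simplices (10): [v_0], [v_1], [v_2], [v_3], [v_4], [v_5], [v_6], [v_7], [v_8], [v_9]
  1-simplices (15): (15 of them)
  2-simplices (2): [v_0,v_2,v_7], [v_3,v_6,v_9]

giving chain groups C_0 ≅ Z^10, C_1 ≅ Z^15, C_2 ≅ Z^2.

Boundary ∂_1: C_1 → C_0 maps an edge to its endpoints' difference, ∂[p,q] = q − p. For instance
  ∂[v_0,v_7] = [v_7] − [v_0].
The resulting 10×15 matrix has rank 9, and its Smith normal form has invariant factors (1,1,1,1,1,1,1,1,1).

Boundary ∂_2: C_2 → C_1 sends each 2-simplex [p,q,r] to [q,r] − [p,r] + [p,q]. For instance
  ∂[v_0,v_2,v_7] = [v_2,v_7] − [v_0,v_7] + [v_0,v_2],
  ∂[v_3,v_6,v_9] = [v_6,v_9] − [v_3,v_9] + [v_3,v_6].
This gives a 15×2 integer matrix of rank 2; reducing to Smith normal form yields diagonal entries (1,1).

Now H_k = ker ∂_k / im ∂_{k+1}, so:

  H_0: rank C_0 − rank ∂_1 = 10 − 9 = 1, and the invariant factors of ∂_1 are all 1, so H_0 ≅ Z.
  H_1: rank ker ∂_1 − rank ∂_2 = (15 − 9) − 2 = 4, and the invariant factors of ∂_2 are all 1, so H_1 ≅ Z^4.
  H_2: rank ker ∂_2 − rank ∂_3 = (2 − 2) − 0 = 0, and there is no ∂_3, so H_2 ≅ 0.

As a check, the Euler characteristic is 10 − 15 + 2 = -3, which agrees with 1 − 4 + 0 = -3.

H_0 = Z,  H_1 = Z^4,  H_2 = 0.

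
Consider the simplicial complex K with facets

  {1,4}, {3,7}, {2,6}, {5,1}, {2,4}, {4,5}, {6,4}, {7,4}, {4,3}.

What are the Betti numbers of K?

We work with the vertex ordering 1 < 2 < 3 < 4 < 5 < 6 < 7. The simplices of K, each written with vertices in increasing order, are:

  0-simplices (7): [1], [2], [3], [4], [5], [6], [7]
  1-simplices (9): [1,4], [1,5], [2,4], [2,6], [3,4], [3,7], [4,5], [4,6], [4,7]

so the chain groups are C_0 ≅ Z^7, C_1 ≅ Z^9.

∂_1: C_1 → C_0 maps an edge to its endpoints' difference, ∂[p,q] = q − p. For instance
  ∂[3,4] = [4] − [3].
This gives a 7×9 integer matrix of rank 6; reducing to Smith normal form yields diagonal entries (1,1,1,1,1,1).

From H_k ≅ ker(∂_k) / im(∂_{k+1}) we obtain:

  H_0: rank C_0 − rank ∂_1 = 7 − 6 = 1, and the invariant factors of ∂_1 are all 1, so H_0 = Z.
  H_1: rank ker ∂_1 − rank ∂_2 = (9 − 6) − 0 = 3, and there is no ∂_2, so H_1 = Z^3.

(K is a triangulation of a wedge of 3 circles.)

Hence the Betti numbers are b_0 = 1, b_1 = 3.

b_0 = 1, b_1 = 3.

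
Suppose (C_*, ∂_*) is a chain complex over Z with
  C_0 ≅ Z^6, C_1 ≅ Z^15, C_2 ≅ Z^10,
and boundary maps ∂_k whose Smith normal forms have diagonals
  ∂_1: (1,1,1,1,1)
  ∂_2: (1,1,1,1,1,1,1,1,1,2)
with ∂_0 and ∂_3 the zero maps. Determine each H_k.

H_0 = Z,  H_1 = Z/2,  H_2 = 0.

H_0: b_0 = 6 − 0 − 5 = 1; torsion from ∂_1 factors > 1: none. So H_0 = Z.
H_1: b_1 = 15 − 5 − 10 = 0; torsion from ∂_2 factors > 1: [2]. So H_1 = Z/2.
H_2: b_2 = 10 − 10 − 0 = 0; torsion from ∂_3 factors > 1: none. So H_2 = 0.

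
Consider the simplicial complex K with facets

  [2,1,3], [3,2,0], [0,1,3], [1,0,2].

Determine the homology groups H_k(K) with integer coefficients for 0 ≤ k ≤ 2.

H_0 ≅ Z,  H_1 = 0,  H_2 ≅ Z.

Order the vertices as 0 < 1 < 2 < 3. Listing each simplex with vertices in this order, K has dimension 2 with simplices:

  0-simplices (4): [0], [1], [2], [3]
  1-simplices (6): [0,1], [0,2], [0,3], [1,2], [1,3], [2,3]
  2-simplices (4): [0,1,2], [0,1,3], [0,2,3], [1,2,3]

giving chain groups C_0 ≅ Z^4, C_1 ≅ Z^6, C_2 ≅ Z^4.

The boundary map ∂_1: C_1 → C_0 maps an edge to its endpoints' difference, ∂[p,q] = q − p. For instance
  ∂[0,1] = [1] − [0].
The 4×6 boundary matrix has rank 3 and Smith normal form diag(1,1,1).

Boundary ∂_2: C_2 → C_1 acts by ∂[p,q,r] = [q,r] − [p,r] + [p,q]. For instance
  ∂[0,1,2] = [1,2] − [0,2] + [0,1],
  ∂[0,2,3] = [2,3] − [0,3] + [0,2].
As a 6×4 matrix over Z this has rank 3, with invariant factors (1,1,1).

Now H_k = ker ∂_k / im ∂_{k+1}, so:

  H_0: rank C_0 − rank ∂_1 = 4 − 3 = 1, and the invariant factors of ∂_1 are all 1, so H_0 = Z.
  H_1: rank ker ∂_1 − rank ∂_2 = (6 − 3) − 3 = 0, and the invariant factors of ∂_2 are all 1, so H_1 = 0.
  H_2: rank ker ∂_2 − rank ∂_3 = (4 − 3) − 0 = 1, and there is no ∂_3, so H_2 = Z.

As a check, the Euler characteristic is 4 − 6 + 4 = 2, which agrees with 1 − 0 + 1 = 2.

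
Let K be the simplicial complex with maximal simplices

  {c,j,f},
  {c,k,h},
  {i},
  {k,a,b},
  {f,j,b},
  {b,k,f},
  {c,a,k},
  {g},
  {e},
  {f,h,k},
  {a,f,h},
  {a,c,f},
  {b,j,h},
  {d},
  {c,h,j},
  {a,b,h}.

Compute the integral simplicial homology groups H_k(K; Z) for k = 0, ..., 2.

Order the vertices as a < b < c < d < e < f < g < h < i < j < k. Listing each simplex with vertices in this order, K has dimension 2 with simplices:

  0-simplices (11): a, b, c, d, e, f, g, h, i, j, k
  1-simplices (18): ab, ac, af, ah, ak, bf, bh, bj, bk, cf, ch, cj, ck, fh, fj, fk, hj, hk
  2-simplices (12): abh, abk, acf, ack, afh, bfj, bfk, bhj, cfj, chj, chk, fhk

giving chain groups C_0 ≅ Z^11, C_1 ≅ Z^18, C_2 ≅ Z^12.

Boundary ∂_1: C_1 → C_0 is given by ∂[p,q] = [q] − [p]. For instance
  ∂bf = f − b.
As a 11×18 matrix over Z this has rank 6, with invariant factors (1,1,1,1,1,1).

The boundary map ∂_2: C_2 → C_1 acts by ∂[p,q,r] = [q,r] − [p,r] + [p,q]. For instance
  ∂chk = hk − ck + ch,
  ∂chj = hj − cj + ch.
This gives a 18×12 integer matrix of rank 12; reducing to Smith normal form yields diagonal entries (1,1,1,1,1,1,1,1,1,1,1,2).

Computing H_k = (kernel of ∂_k) / (image of ∂_{k+1}):

  H_0: rank C_0 − rank ∂_1 = 11 − 6 = 5, and the invariant factors of ∂_1 are all 1, so H_0 = Z^5.
  H_1: rank ker ∂_1 − rank ∂_2 = (18 − 6) − 12 = 0, and ∂_2 has invariant factor 2 > 1, so H_1 = Z/2Z.
  H_2: rank ker ∂_2 − rank ∂_3 = (12 − 12) − 0 = 0, and there is no ∂_3, so H_2 = 0.

(K is a triangulation of the disjoint union of a set of 4 points and the real projective plane RP^2.)

H_0 = Z^5,  H_1 = Z/2Z,  H_2 = 0.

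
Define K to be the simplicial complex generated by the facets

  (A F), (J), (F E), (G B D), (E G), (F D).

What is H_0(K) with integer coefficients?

H_0 = Z^2.

Order the vertices as A < B < D < E < F < G < J. Listing each simplex with vertices in this order, K has dimension 2 with simplices:

  0-simplices (7): A, B, D, E, F, G, J
  1-simplices (7): AF, BD, BG, DF, DG, EF, EG
  2-simplices (1): BDG

so the chain groups are C_0 ≅ Z^7, C_1 ≅ Z^7, C_2 ≅ Z^1.

The boundary map ∂_1: C_1 → C_0 maps an edge to its endpoints' difference, ∂[p,q] = q − p. For instance
  ∂DG = G − D.
This gives a 7×7 integer matrix of rank 5; reducing to Smith normal form yields diagonal entries (1,1,1,1,1).

Boundary ∂_2: C_2 → C_1 sends each 2-simplex [p,q,r] to [q,r] − [p,r] + [p,q]. For instance
  ∂BDG = DG − BG + BD.
As a 7×1 matrix over Z this has rank 1, with invariant factors (1).

Computing H_k = (kernel of ∂_k) / (image of ∂_{k+1}):

  H_0: rank C_0 − rank ∂_1 = 7 − 5 = 2, and the invariant factors of ∂_1 are all 1, so H_0 ≅ Z^2.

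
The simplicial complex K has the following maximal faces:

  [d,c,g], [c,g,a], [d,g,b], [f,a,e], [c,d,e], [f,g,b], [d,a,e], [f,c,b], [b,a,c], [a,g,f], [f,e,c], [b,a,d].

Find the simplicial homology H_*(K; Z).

K has 7 vertices, 18 edges, 12 triangles.
rank ∂_0 = 0, rank ∂_1 = 6 ⇒ b_0 = 7 − 0 − 6 = 1; all invariant factors of ∂_1 are 1 so no torsion. So H_0 = Z.
rank ∂_1 = 6, rank ∂_2 = 12 ⇒ b_1 = 18 − 6 − 12 = 0; ∂_2 has invariant factor(s) [2] giving torsion. So H_1 = Z/2.
rank ∂_2 = 12, rank ∂_3 = 0 ⇒ b_2 = 12 − 12 − 0 = 0. So H_2 = 0.

H_0 ≅ Z,  H_1 ≅ Z/2,  H_2 = 0.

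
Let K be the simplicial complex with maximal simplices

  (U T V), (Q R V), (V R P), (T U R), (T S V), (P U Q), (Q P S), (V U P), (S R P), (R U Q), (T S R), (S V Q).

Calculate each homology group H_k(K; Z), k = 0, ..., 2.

Order the vertices as P < Q < R < S < T < U < V. Listing each simplex with vertices in this order, K has dimension 2 with simplices:

  0-simplices (7): P, Q, R, S, T, U, V
  1-simplices (18): PQ, PR, PS, PU, PV, QR, QS, QU, QV, RS, RT, RU, RV, ST, SV, TU, TV, UV
  2-simplices (12): PQS, PQU, PRS, PRV, PUV, QRU, QRV, QSV, RST, RTU, STV, TUV

giving chain groups C_0 ≅ Z^7, C_1 ≅ Z^18, C_2 ≅ Z^12.

∂_1: C_1 → C_0 sends each edge [p,q] (with p < q) to q − p.
The resulting 7×18 matrix has rank 6, and its Smith normal form has invariant factors (1,1,1,1,1,1).

Boundary ∂_2: C_2 → C_1 maps a triangle to the signed sum of its edges. For instance
  ∂PRV = RV − PV + PR,
  ∂PRS = RS − PS + PR.
The resulting 18×12 matrix has rank 12, and its Smith normal form has invariant factors (1,1,1,1,1,1,1,1,1,1,1,2).

Now H_k = ker ∂_k / im ∂_{k+1}, so:

  H_0: rank C_0 − rank ∂_1 = 7 − 6 = 1, and the invariant factors of ∂_1 are all 1, so H_0 = Z.
  H_1: rank ker ∂_1 − rank ∂_2 = (18 − 6) − 12 = 0, and ∂_2 has invariant factor 2 > 1, so H_1 = Z/2Z.
  H_2: rank ker ∂_2 − rank ∂_3 = (12 − 12) − 0 = 0, and there is no ∂_3, so H_2 = 0.

As a check, the Euler characteristic is 7 − 18 + 12 = 1, which agrees with 1 − 0 + 0 = 1.

H_0 = Z,  H_1 = Z/2Z,  H_2 = 0.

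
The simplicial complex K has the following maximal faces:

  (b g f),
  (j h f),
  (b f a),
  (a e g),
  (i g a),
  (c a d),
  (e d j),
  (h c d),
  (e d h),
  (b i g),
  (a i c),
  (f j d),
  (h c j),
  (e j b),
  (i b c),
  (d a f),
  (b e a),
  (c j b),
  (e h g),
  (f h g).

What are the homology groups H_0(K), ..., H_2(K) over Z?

H_0 ≅ Z,  H_1 ≅ Z ⊕ Z_2,  H_2 = 0.

K has 10 vertices, 30 edges, 20 triangles.
rank ∂_0 = 0, rank ∂_1 = 9 ⇒ b_0 = 10 − 0 − 9 = 1; all invariant factors of ∂_1 are 1 so no torsion. So H_0 ≅ Z.
rank ∂_1 = 9, rank ∂_2 = 20 ⇒ b_1 = 30 − 9 − 20 = 1; ∂_2 has invariant factor(s) [2] giving torsion. So H_1 ≅ Z ⊕ Z_2.
rank ∂_2 = 20, rank ∂_3 = 0 ⇒ b_2 = 20 − 20 − 0 = 0. So H_2 ≅ 0.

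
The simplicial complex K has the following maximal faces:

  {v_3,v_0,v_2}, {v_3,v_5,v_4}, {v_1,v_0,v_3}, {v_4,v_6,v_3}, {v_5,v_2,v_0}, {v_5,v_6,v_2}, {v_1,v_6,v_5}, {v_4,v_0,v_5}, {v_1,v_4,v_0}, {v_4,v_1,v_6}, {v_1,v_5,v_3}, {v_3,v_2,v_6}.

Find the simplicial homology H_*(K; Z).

H_0 = Z,  H_1 = Z/2,  H_2 = 0.

K has 7 vertices, 18 edges, 12 triangles.
rank ∂_0 = 0, rank ∂_1 = 6 ⇒ b_0 = 7 − 0 − 6 = 1; all invariant factors of ∂_1 are 1 so no torsion. So H_0 = Z.
rank ∂_1 = 6, rank ∂_2 = 12 ⇒ b_1 = 18 − 6 − 12 = 0; ∂_2 has invariant factor(s) [2] giving torsion. So H_1 = Z/2.
rank ∂_2 = 12, rank ∂_3 = 0 ⇒ b_2 = 12 − 12 − 0 = 0. So H_2 = 0.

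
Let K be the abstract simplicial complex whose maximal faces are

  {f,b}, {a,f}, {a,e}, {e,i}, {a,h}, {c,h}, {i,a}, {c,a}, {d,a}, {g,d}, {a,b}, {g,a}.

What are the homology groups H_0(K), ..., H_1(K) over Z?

H_0 ≅ Z,  H_1 ≅ Z^4.

Fix the vertex order a < b < c < d < e < f < g < h < i and write every simplex with vertices in increasing order. Then dim K = 1 and the simplices of K are:

  0-simplices (9): a, b, c, d, e, f, g, h, i
  1-simplices (12): ab, ac, ad, ae, af, ag, ah, ai, bf, ch, dg, ei

Hence C_0 ≅ Z^9, C_1 ≅ Z^12.

Boundary ∂_1: C_1 → C_0 maps an edge to its endpoints' difference, ∂[p,q] = q − p. For instance
  ∂ae = e − a.
The 9×12 boundary matrix has rank 8 and Smith normal form diag(1,1,1,1,1,1,1,1).

Reading off H_k = ker ∂_k / im ∂_{k+1}:

  H_0: rank C_0 − rank ∂_1 = 9 − 8 = 1, and the invariant factors of ∂_1 are all 1, so H_0 ≅ Z.
  H_1: rank ker ∂_1 − rank ∂_2 = (12 − 8) − 0 = 4, and there is no ∂_2, so H_1 ≅ Z^4.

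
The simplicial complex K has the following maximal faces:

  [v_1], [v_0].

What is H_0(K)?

Fix the vertex order v_0 < v_1 and write every simplex with vertices in increasing order. Then dim K = 0 and the simplices of K are:

  0-simplices (2): [v_0], [v_1]

so the chain groups are C_0 ≅ Z^2.

From H_k ≅ ker(∂_k) / im(∂_{k+1}) we obtain:

  H_0: rank C_0 − rank ∂_1 = 2 − 0 = 2, and there is no ∂_1, so H_0 ≅ Z^2.

(K is a triangulation of a set of 2 points.)

H_0 ≅ Z^2.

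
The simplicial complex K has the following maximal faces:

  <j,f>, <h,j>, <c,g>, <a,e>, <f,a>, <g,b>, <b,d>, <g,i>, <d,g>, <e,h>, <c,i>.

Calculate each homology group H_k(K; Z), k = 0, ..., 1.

Fix the vertex order a < b < c < d < e < f < g < h < i < j and write every simplex with vertices in increasing order. Then dim K = 1 and the simplices of K are:

  0-simplices (10): a, b, c, d, e, f, g, h, i, j
  1-simplices (11): ae, af, bd, bg, cg, ci, dg, eh, fj, gi, hj

so the chain groups are C_0 ≅ Z^10, C_1 ≅ Z^11.

The boundary map ∂_1: C_1 → C_0 maps an edge to its endpoints' difference, ∂[p,q] = q − p. For instance
  ∂fj = j − f.
The 10×11 boundary matrix has rank 8 and Smith normal form diag(1,1,1,1,1,1,1,1).

From H_k ≅ ker(∂_k) / im(∂_{k+1}) we obtain:

  H_0: rank C_0 − rank ∂_1 = 10 − 8 = 2, and the invariant factors of ∂_1 are all 1, so H_0 ≅ Z^2.
  H_1: rank ker ∂_1 − rank ∂_2 = (11 − 8) − 0 = 3, and there is no ∂_2, so H_1 ≅ Z^3.

H_0 ≅ Z^2,  H_1 ≅ Z^3.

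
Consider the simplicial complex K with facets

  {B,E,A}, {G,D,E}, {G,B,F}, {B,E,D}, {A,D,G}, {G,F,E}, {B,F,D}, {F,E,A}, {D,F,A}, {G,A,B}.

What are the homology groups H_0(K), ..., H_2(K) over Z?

Fix the vertex order A < B < D < E < F < G and write every simplex with vertices in increasing order. Then dim K = 2 and the simplices of K are:

  0-simplices (6): A, B, D, E, F, G
  1-simplices (15): AB, AD, AE, AF, AG, BD, BE, BF, BG, DE, DF, DG, EF, EG, FG
  2-simplices (10): ABE, ABG, ADF, ADG, AEF, BDE, BDF, BFG, DEG, EFG

so the chain groups are C_0 ≅ Z^6, C_1 ≅ Z^15, C_2 ≅ Z^10.

The boundary map ∂_1: C_1 → C_0 sends each edge [p,q] (with p < q) to q − p.
The resulting 6×15 matrix has rank 5, and its Smith normal form has invariant factors (1,1,1,1,1).

Boundary ∂_2: C_2 → C_1 sends each 2-simplex [p,q,r] to [q,r] − [p,r] + [p,q]. For instance
  ∂ADF = DF − AF + AD,
  ∂ABG = BG − AG + AB.
The 15×10 boundary matrix has rank 10 and Smith normal form diag(1,1,1,1,1,1,1,1,1,2).

Now H_k = ker ∂_k / im ∂_{k+1}, so:

  H_0: rank C_0 − rank ∂_1 = 6 − 5 = 1, and the invariant factors of ∂_1 are all 1, so H_0 ≅ Z.
  H_1: rank ker ∂_1 − rank ∂_2 = (15 − 5) − 10 = 0, and ∂_2 has invariant factor 2 > 1, so H_1 ≅ Z/2.
  H_2: rank ker ∂_2 − rank ∂_3 = (10 − 10) − 0 = 0, and there is no ∂_3, so H_2 ≅ 0.

As a check, the Euler characteristic is 6 − 15 + 10 = 1, which agrees with 1 − 0 + 0 = 1.

H_0 = Z,  H_1 = Z/2,  H_2 = 0.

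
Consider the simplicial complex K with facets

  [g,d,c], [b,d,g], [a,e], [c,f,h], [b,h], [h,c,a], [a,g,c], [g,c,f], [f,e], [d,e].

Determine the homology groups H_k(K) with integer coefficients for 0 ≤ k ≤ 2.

H_0 = Z,  H_1 = Z^3,  H_2 = 0.

Take the total order a < b < c < d < e < f < g < h on the vertex set. Then K (dimension 2) consists of the simplices:

  0-simplices (8): a, b, c, d, e, f, g, h
  1-simplices (16): ac, ae, ag, ah, bd, bg, bh, cd, cf, cg, ch, de, dg, ef, fg, fh
  2-simplices (6): acg, ach, bdg, cdg, cfg, cfh

giving chain groups C_0 ≅ Z^8, C_1 ≅ Z^16, C_2 ≅ Z^6.

Boundary ∂_1: C_1 → C_0 maps an edge to its endpoints' difference, ∂[p,q] = q − p.
This gives a 8×16 integer matrix of rank 7; reducing to Smith normal form yields diagonal entries (1,1,1,1,1,1,1).

Boundary ∂_2: C_2 → C_1 sends each 2-simplex [p,q,r] to [q,r] − [p,r] + [p,q]. For instance
  ∂cfg = fg − cg + cf,
  ∂bdg = dg − bg + bd.
As a 16×6 matrix over Z this has rank 6, with invariant factors (1,1,1,1,1,1).

Now H_k = ker ∂_k / im ∂_{k+1}, so:

  H_0: rank C_0 − rank ∂_1 = 8 − 7 = 1, and the invariant factors of ∂_1 are all 1, so H_0 ≅ Z.
  H_1: rank ker ∂_1 − rank ∂_2 = (16 − 7) − 6 = 3, and the invariant factors of ∂_2 are all 1, so H_1 ≅ Z^3.
  H_2: rank ker ∂_2 − rank ∂_3 = (6 − 6) − 0 = 0, and there is no ∂_3, so H_2 ≅ 0.

As a check, the Euler characteristic is 8 − 16 + 6 = -2, which agrees with 1 − 3 + 0 = -2.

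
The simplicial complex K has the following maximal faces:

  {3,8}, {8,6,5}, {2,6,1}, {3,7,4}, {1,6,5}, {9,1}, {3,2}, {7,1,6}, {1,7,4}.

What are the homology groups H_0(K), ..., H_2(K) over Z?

H_0 = Z,  H_1 = Z^2,  H_2 = 0.

We work with the vertex ordering 1 < 2 < 3 < 4 < 5 < 6 < 7 < 8 < 9. The simplices of K, each written with vertices in increasing order, are:

  0-simplices (9): [1], [2], [3], [4], [5], [6], [7], [8], [9]
  1-simplices (16): [1,2], [1,4], [1,5], [1,6], [1,7], [1,9], [2,3], [2,6], [3,4], [3,7], [3,8], [4,7], [5,6], [5,8], [6,7], [6,8]
  2-simplices (6): [1,2,6], [1,4,7], [1,5,6], [1,6,7], [3,4,7], [5,6,8]

so the chain groups are C_0 ≅ Z^9, C_1 ≅ Z^16, C_2 ≅ Z^6.

Boundary ∂_1: C_1 → C_0 is given by ∂[p,q] = [q] − [p]. For instance
  ∂[3,4] = [4] − [3].
As a 9×16 matrix over Z this has rank 8, with invariant factors (1,1,1,1,1,1,1,1).

Boundary ∂_2: C_2 → C_1 maps a triangle to the signed sum of its edges. For instance
  ∂[1,5,6] = [5,6] − [1,6] + [1,5],
  ∂[5,6,8] = [6,8] − [5,8] + [5,6].
The resulting 16×6 matrix has rank 6, and its Smith normal form has invariant factors (1,1,1,1,1,1).

Computing H_k = (kernel of ∂_k) / (image of ∂_{k+1}):

  H_0: rank C_0 − rank ∂_1 = 9 − 8 = 1, and the invariant factors of ∂_1 are all 1, so H_0 ≅ Z.
  H_1: rank ker ∂_1 − rank ∂_2 = (16 − 8) − 6 = 2, and the invariant factors of ∂_2 are all 1, so H_1 ≅ Z^2.
  H_2: rank ker ∂_2 − rank ∂_3 = (6 − 6) − 0 = 0, and there is no ∂_3, so H_2 ≅ 0.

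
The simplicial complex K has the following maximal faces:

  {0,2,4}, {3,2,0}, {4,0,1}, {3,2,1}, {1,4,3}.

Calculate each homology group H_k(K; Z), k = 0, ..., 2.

Take the total order 0 < 1 < 2 < 3 < 4 on the vertex set. Then K (dimension 2) consists of the simplices:

  0-simplices (5): [0], [1], [2], [3], [4]
  1-simplices (10): [0,1], [0,2], [0,3], [0,4], [1,2], [1,3], [1,4], [2,3], [2,4], [3,4]
  2-simplices (5): [0,1,4], [0,2,3], [0,2,4], [1,2,3], [1,3,4]

giving chain groups C_0 ≅ Z^5, C_1 ≅ Z^10, C_2 ≅ Z^5.

Boundary ∂_1: C_1 → C_0 maps an edge to its endpoints' difference, ∂[p,q] = q − p.
As a 5×10 matrix over Z this has rank 4, with invariant factors (1,1,1,1).

∂_2: C_2 → C_1 maps a triangle to the signed sum of its edges. For instance
  ∂[0,1,4] = [1,4] − [0,4] + [0,1],
  ∂[1,2,3] = [2,3] − [1,3] + [1,2].
The 10×5 boundary matrix has rank 5 and Smith normal form diag(1,1,1,1,1).

Reading off H_k = ker ∂_k / im ∂_{k+1}:

  H_0: rank C_0 − rank ∂_1 = 5 − 4 = 1, and the invariant factors of ∂_1 are all 1, so H_0 = Z.
  H_1: rank ker ∂_1 − rank ∂_2 = (10 − 4) − 5 = 1, and the invariant factors of ∂_2 are all 1, so H_1 = Z.
  H_2: rank ker ∂_2 − rank ∂_3 = (5 − 5) − 0 = 0, and there is no ∂_3, so H_2 = 0.

As a check, the Euler characteristic is 5 − 10 + 5 = 0, which agrees with 1 − 1 + 0 = 0.

H_0 ≅ Z,  H_1 ≅ Z,  H_2 = 0.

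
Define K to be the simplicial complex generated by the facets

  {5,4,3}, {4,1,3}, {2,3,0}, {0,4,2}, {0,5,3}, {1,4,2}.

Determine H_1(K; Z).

We work with the vertex ordering 0 < 1 < 2 < 3 < 4 < 5. The simplices of K, each written with vertices in increasing order, are:

  0-simplices (6): [0], [1], [2], [3], [4], [5]
  1-simplices (12): [0,2], [0,3], [0,4], [0,5], [1,2], [1,3], [1,4], [2,3], [2,4], [3,4], [3,5], [4,5]
  2-simplices (6): [0,2,3], [0,2,4], [0,3,5], [1,2,4], [1,3,4], [3,4,5]

giving chain groups C_0 ≅ Z^6, C_1 ≅ Z^12, C_2 ≅ Z^6.

The boundary map ∂_1: C_1 → C_0 sends each edge [p,q] (with p < q) to q − p.
This gives a 6×12 integer matrix of rank 5; reducing to Smith normal form yields diagonal entries (1,1,1,1,1).

∂_2: C_2 → C_1 acts by ∂[p,q,r] = [q,r] − [p,r] + [p,q]. For instance
  ∂[1,2,4] = [2,4] − [1,4] + [1,2],
  ∂[1,3,4] = [3,4] − [1,4] + [1,3].
The 12×6 boundary matrix has rank 6 and Smith normal form diag(1,1,1,1,1,1).

Now H_k = ker ∂_k / im ∂_{k+1}, so:

  H_1: rank ker ∂_1 − rank ∂_2 = (12 − 5) − 6 = 1, and the invariant factors of ∂_2 are all 1, so H_1 ≅ Z.

H_1 = Z.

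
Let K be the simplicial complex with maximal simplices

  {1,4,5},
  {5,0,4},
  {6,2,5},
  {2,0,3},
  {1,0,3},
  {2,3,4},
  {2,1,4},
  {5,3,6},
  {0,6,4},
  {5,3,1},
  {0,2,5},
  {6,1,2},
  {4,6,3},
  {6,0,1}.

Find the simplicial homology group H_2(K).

Order the vertices as 0 < 1 < 2 < 3 < 4 < 5 < 6. Listing each simplex with vertices in this order, K has dimension 2 with simplices:

  0-simplices (7): [0], [1], [2], [3], [4], [5], [6]
  1-simplices (21): [0,1], [0,2], [0,3], [0,4], [0,5], [0,6], [1,2], [1,3], [1,4], [1,5], [1,6], [2,3], [2,4], [2,5], [2,6], [3,4], [3,5], [3,6], [4,5], [4,6], [5,6]
  2-simplices (14): [0,1,3], [0,1,6], [0,2,3], [0,2,5], [0,4,5], [0,4,6], [1,2,4], [1,2,6], [1,3,5], [1,4,5], [2,3,4], [2,5,6], [3,4,6], [3,5,6]

Hence C_0 ≅ Z^7, C_1 ≅ Z^21, C_2 ≅ Z^14.

Boundary ∂_1: C_1 → C_0 is given by ∂[p,q] = [q] − [p]. For instance
  ∂[3,4] = [4] − [3].
This gives a 7×21 integer matrix of rank 6; reducing to Smith normal form yields diagonal entries (1,1,1,1,1,1).

Boundary ∂_2: C_2 → C_1 sends each 2-simplex [p,q,r] to [q,r] − [p,r] + [p,q]. For instance
  ∂[2,3,4] = [3,4] − [2,4] + [2,3],
  ∂[0,4,5] = [4,5] − [0,5] + [0,4].
The resulting 21×14 matrix has rank 13, and its Smith normal form has invariant factors (1,1,1,1,1,1,1,1,1,1,1,1,1).

Now H_k = ker ∂_k / im ∂_{k+1}, so:

  H_2: rank ker ∂_2 − rank ∂_3 = (14 − 13) − 0 = 1, and there is no ∂_3, so H_2 = Z.

H_2 ≅ Z.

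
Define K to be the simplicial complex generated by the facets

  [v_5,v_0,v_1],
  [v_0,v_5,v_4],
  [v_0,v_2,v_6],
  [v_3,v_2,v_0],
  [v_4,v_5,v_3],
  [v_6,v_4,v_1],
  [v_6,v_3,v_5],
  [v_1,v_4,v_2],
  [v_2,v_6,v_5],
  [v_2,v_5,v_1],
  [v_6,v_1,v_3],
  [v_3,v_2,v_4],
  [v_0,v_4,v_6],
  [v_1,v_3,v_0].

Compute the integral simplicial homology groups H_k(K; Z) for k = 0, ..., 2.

Fix the vertex order v_0 < v_1 < v_2 < v_3 < v_4 < v_5 < v_6 and write every simplex with vertices in increasing order. Then dim K = 2 and the simplices of K are:

  0-simplices (7): [v_0], [v_1], [v_2], [v_3], [v_4], [v_5], [v_6]
  1-simplices (21): (21 of them)
  2-simplices (14): (14 of them)

giving chain groups C_0 ≅ Z^7, C_1 ≅ Z^21, C_2 ≅ Z^14.

∂_1: C_1 → C_0 is given by ∂[p,q] = [q] − [p]. For instance
  ∂[v_0,v_5] = [v_5] − [v_0].
This gives a 7×21 integer matrix of rank 6; reducing to Smith normal form yields diagonal entries (1,1,1,1,1,1).

Boundary ∂_2: C_2 → C_1 sends each 2-simplex [p,q,r] to [q,r] − [p,r] + [p,q]. For instance
  ∂[v_3,v_5,v_6] = [v_5,v_6] − [v_3,v_6] + [v_3,v_5],
  ∂[v_2,v_5,v_6] = [v_5,v_6] − [v_2,v_6] + [v_2,v_5].
This gives a 21×14 integer matrix of rank 13; reducing to Smith normal form yields diagonal entries (1,1,1,1,1,1,1,1,1,1,1,1,1).

Now H_k = ker ∂_k / im ∂_{k+1}, so:

  H_0: rank C_0 − rank ∂_1 = 7 − 6 = 1, and the invariant factors of ∂_1 are all 1, so H_0 ≅ Z.
  H_1: rank ker ∂_1 − rank ∂_2 = (21 − 6) − 13 = 2, and the invariant factors of ∂_2 are all 1, so H_1 ≅ Z^2.
  H_2: rank ker ∂_2 − rank ∂_3 = (14 − 13) − 0 = 1, and there is no ∂_3, so H_2 ≅ Z.

As a check, the Euler characteristic is 7 − 21 + 14 = 0, which agrees with 1 − 2 + 1 = 0.
(K is a triangulation of the torus T^2.)

H_0 ≅ Z,  H_1 ≅ Z^2,  H_2 ≅ Z.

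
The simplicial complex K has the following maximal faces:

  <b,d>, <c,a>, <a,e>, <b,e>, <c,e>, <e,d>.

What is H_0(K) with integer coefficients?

H_0 ≅ Z.

Fix the vertex order a < b < c < d < e and write every simplex with vertices in increasing order. Then dim K = 1 and the simplices of K are:

  0-simplices (5): a, b, c, d, e
  1-simplices (6): ac, ae, bd, be, ce, de

giving chain groups C_0 ≅ Z^5, C_1 ≅ Z^6.

The boundary map ∂_1: C_1 → C_0 is given by ∂[p,q] = [q] − [p].
As a 5×6 matrix over Z this has rank 4, with invariant factors (1,1,1,1).

Computing H_k = (kernel of ∂_k) / (image of ∂_{k+1}):

  H_0: rank C_0 − rank ∂_1 = 5 − 4 = 1, and the invariant factors of ∂_1 are all 1, so H_0 = Z.

(K is a triangulation of a wedge of 2 circles.)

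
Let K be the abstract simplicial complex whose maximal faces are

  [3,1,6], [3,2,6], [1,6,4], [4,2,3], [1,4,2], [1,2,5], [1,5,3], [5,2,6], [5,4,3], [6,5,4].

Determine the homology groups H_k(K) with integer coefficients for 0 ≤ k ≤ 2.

Order the vertices as 1 < 2 < 3 < 4 < 5 < 6. Listing each simplex with vertices in this order, K has dimension 2 with simplices:

  0-simplices (6): [1], [2], [3], [4], [5], [6]
  1-simplices (15): [1,2], [1,3], [1,4], [1,5], [1,6], [2,3], [2,4], [2,5], [2,6], [3,4], [3,5], [3,6], [4,5], [4,6], [5,6]
  2-simplices (10): [1,2,4], [1,2,5], [1,3,5], [1,3,6], [1,4,6], [2,3,4], [2,3,6], [2,5,6], [3,4,5], [4,5,6]

so the chain groups are C_0 ≅ Z^6, C_1 ≅ Z^15, C_2 ≅ Z^10.

∂_1: C_1 → C_0 sends each edge [p,q] (with p < q) to q − p.
As a 6×15 matrix over Z this has rank 5, with invariant factors (1,1,1,1,1).

The boundary map ∂_2: C_2 → C_1 sends each 2-simplex [p,q,r] to [q,r] − [p,r] + [p,q]. For instance
  ∂[3,4,5] = [4,5] − [3,5] + [3,4],
  ∂[1,3,6] = [3,6] − [1,6] + [1,3].
The resulting 15×10 matrix has rank 10, and its Smith normal form has invariant factors (1,1,1,1,1,1,1,1,1,2).

Reading off H_k = ker ∂_k / im ∂_{k+1}:

  H_0: rank C_0 − rank ∂_1 = 6 − 5 = 1, and the invariant factors of ∂_1 are all 1, so H_0 = Z.
  H_1: rank ker ∂_1 − rank ∂_2 = (15 − 5) − 10 = 0, and ∂_2 has invariant factor 2 > 1, so H_1 = Z/2.
  H_2: rank ker ∂_2 − rank ∂_3 = (10 − 10) − 0 = 0, and there is no ∂_3, so H_2 = 0.

H_0 = Z,  H_1 = Z/2,  H_2 = 0.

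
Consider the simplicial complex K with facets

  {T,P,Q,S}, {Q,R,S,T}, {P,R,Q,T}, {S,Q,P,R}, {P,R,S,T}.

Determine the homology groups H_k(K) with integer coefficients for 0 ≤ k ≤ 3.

H_0 = Z,  H_1 = 0,  H_2 = 0,  H_3 = Z.

We work with the vertex ordering P < Q < R < S < T. The simplices of K, each written with vertices in increasing order, are:

  0-simplices (5): P, Q, R, S, T
  1-simplices (10): PQ, PR, PS, PT, QR, QS, QT, RS, RT, ST
  2-simplices (10): PQR, PQS, PQT, PRS, PRT, PST, QRS, QRT, QST, RST
  3-simplices (5): PQRS, PQRT, PQST, PRST, QRST

so the chain groups are C_0 ≅ Z^5, C_1 ≅ Z^10, C_2 ≅ Z^10, C_3 ≅ Z^5.

Boundary ∂_1: C_1 → C_0 is given by ∂[p,q] = [q] − [p]. For instance
  ∂PQ = Q − P.
The resulting 5×10 matrix has rank 4, and its Smith normal form has invariant factors (1,1,1,1).

The boundary map ∂_2: C_2 → C_1 maps a triangle to the signed sum of its edges. For instance
  ∂PRT = RT − PT + PR,
  ∂PQR = QR − PR + PQ.
The 10×10 boundary matrix has rank 6 and Smith normal form diag(1,1,1,1,1,1).

∂_3: C_3 → C_2 sends each 3-simplex σ to the alternating sum Σ_i (−1)^i (σ with its i-th vertex removed). For instance
  ∂PQRS = QRS − PRS + PQS − PQR,
  ∂PRST = RST − PST + PRT − PRS.
This gives a 10×5 integer matrix of rank 4; reducing to Smith normal form yields diagonal entries (1,1,1,1).

From H_k ≅ ker(∂_k) / im(∂_{k+1}) we obtain:

  H_0: rank C_0 − rank ∂_1 = 5 − 4 = 1, and the invariant factors of ∂_1 are all 1, so H_0 ≅ Z.
  H_1: rank ker ∂_1 − rank ∂_2 = (10 − 4) − 6 = 0, and the invariant factors of ∂_2 are all 1, so H_1 ≅ 0.
  H_2: rank ker ∂_2 − rank ∂_3 = (10 − 6) − 4 = 0, and the invariant factors of ∂_3 are all 1, so H_2 ≅ 0.
  H_3: rank ker ∂_3 − rank ∂_4 = (5 − 4) − 0 = 1, and there is no ∂_4, so H_3 ≅ Z.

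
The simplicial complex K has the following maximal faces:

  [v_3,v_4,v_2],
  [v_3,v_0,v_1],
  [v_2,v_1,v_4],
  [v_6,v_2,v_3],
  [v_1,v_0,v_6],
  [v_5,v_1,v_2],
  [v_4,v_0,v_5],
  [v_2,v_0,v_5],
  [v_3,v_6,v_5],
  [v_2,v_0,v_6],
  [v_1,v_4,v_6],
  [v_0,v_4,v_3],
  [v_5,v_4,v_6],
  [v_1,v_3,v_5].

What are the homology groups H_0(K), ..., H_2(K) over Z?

H_0 ≅ Z,  H_1 ≅ Z^2,  H_2 ≅ Z.

Order the vertices as v_0 < v_1 < v_2 < v_3 < v_4 < v_5 < v_6. Listing each simplex with vertices in this order, K has dimension 2 with simplices:

  0-simplices (7): [v_0], [v_1], [v_2], [v_3], [v_4], [v_5], [v_6]
  1-simplices (21): (21 of them)
  2-simplices (14): (14 of them)

giving chain groups C_0 ≅ Z^7, C_1 ≅ Z^21, C_2 ≅ Z^14.

The boundary map ∂_1: C_1 → C_0 is given by ∂[p,q] = [q] − [p]. For instance
  ∂[v_0,v_6] = [v_6] − [v_0].
The 7×21 boundary matrix has rank 6 and Smith normal form diag(1,1,1,1,1,1).

∂_2: C_2 → C_1 maps a triangle to the signed sum of its edges. For instance
  ∂[v_1,v_2,v_5] = [v_2,v_5] − [v_1,v_5] + [v_1,v_2],
  ∂[v_3,v_5,v_6] = [v_5,v_6] − [v_3,v_6] + [v_3,v_5].
The 21×14 boundary matrix has rank 13 and Smith normal form diag(1,1,1,1,1,1,1,1,1,1,1,1,1).

Now H_k = ker ∂_k / im ∂_{k+1}, so:

  H_0: rank C_0 − rank ∂_1 = 7 − 6 = 1, and the invariant factors of ∂_1 are all 1, so H_0 = Z.
  H_1: rank ker ∂_1 − rank ∂_2 = (21 − 6) − 13 = 2, and the invariant factors of ∂_2 are all 1, so H_1 = Z^2.
  H_2: rank ker ∂_2 − rank ∂_3 = (14 − 13) − 0 = 1, and there is no ∂_3, so H_2 = Z.

(K is a triangulation of the torus T^2.)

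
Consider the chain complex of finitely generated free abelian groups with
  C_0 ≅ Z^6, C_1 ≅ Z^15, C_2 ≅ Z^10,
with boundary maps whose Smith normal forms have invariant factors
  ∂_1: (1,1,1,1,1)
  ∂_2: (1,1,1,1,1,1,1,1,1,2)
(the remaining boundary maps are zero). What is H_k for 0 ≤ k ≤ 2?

H_0: b_0 = 6 − 0 − 5 = 1; torsion from ∂_1 factors > 1: none. So H_0 = Z.
H_1: b_1 = 15 − 5 − 10 = 0; torsion from ∂_2 factors > 1: [2]. So H_1 = Z/2.
H_2: b_2 = 10 − 10 − 0 = 0; torsion from ∂_3 factors > 1: none. So H_2 = 0.

H_0 = Z,  H_1 = Z/2,  H_2 = 0.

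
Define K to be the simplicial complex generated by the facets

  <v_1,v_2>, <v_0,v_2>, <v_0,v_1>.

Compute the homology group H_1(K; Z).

H_1 = Z.

Order the vertices as v_0 < v_1 < v_2. Listing each simplex with vertices in this order, K has dimension 1 with simplices:

  0-simplices (3): [v_0], [v_1], [v_2]
  1-simplices (3): [v_0,v_1], [v_0,v_2], [v_1,v_2]

giving chain groups C_0 ≅ Z^3, C_1 ≅ Z^3.

The boundary map ∂_1: C_1 → C_0 sends each edge [p,q] (with p < q) to q − p. For instance
  ∂[v_1,v_2] = [v_2] − [v_1].
The resulting 3×3 matrix has rank 2, and its Smith normal form has invariant factors (1,1).

From H_k ≅ ker(∂_k) / im(∂_{k+1}) we obtain:

  H_1: rank ker ∂_1 − rank ∂_2 = (3 − 2) − 0 = 1, and there is no ∂_2, so H_1 = Z.

(K is a triangulation of the circle S^1.)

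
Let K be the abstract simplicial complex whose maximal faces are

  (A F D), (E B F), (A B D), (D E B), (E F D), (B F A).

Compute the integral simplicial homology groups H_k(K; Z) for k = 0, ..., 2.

Take the total order A < B < D < E < F on the vertex set. Then K (dimension 2) consists of the simplices:

  0-simplices (5): A, B, D, E, F
  1-simplices (9): AB, AD, AF, BD, BE, BF, DE, DF, EF
  2-simplices (6): ABD, ABF, ADF, BDE, BEF, DEF

Hence C_0 ≅ Z^5, C_1 ≅ Z^9, C_2 ≅ Z^6.

The boundary map ∂_1: C_1 → C_0 maps an edge to its endpoints' difference, ∂[p,q] = q − p.
The resulting 5×9 matrix has rank 4, and its Smith normal form has invariant factors (1,1,1,1).

Boundary ∂_2: C_2 → C_1 acts by ∂[p,q,r] = [q,r] − [p,r] + [p,q]. For instance
  ∂ABD = BD − AD + AB,
  ∂BDE = DE − BE + BD.
This gives a 9×6 integer matrix of rank 5; reducing to Smith normal form yields diagonal entries (1,1,1,1,1).

Reading off H_k = ker ∂_k / im ∂_{k+1}:

  H_0: rank C_0 − rank ∂_1 = 5 − 4 = 1, and the invariant factors of ∂_1 are all 1, so H_0 = Z.
  H_1: rank ker ∂_1 − rank ∂_2 = (9 − 4) − 5 = 0, and the invariant factors of ∂_2 are all 1, so H_1 = 0.
  H_2: rank ker ∂_2 − rank ∂_3 = (6 − 5) − 0 = 1, and there is no ∂_3, so H_2 = Z.

As a check, the Euler characteristic is 5 − 9 + 6 = 2, which agrees with 1 − 0 + 1 = 2.

H_0 ≅ Z,  H_1 = 0,  H_2 ≅ Z.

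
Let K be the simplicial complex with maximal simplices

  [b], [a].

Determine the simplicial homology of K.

H_0 ≅ Z^2.

Fix the vertex order a < b and write every simplex with vertices in increasing order. Then dim K = 0 and the simplices of K are:

  0-simplices (2): a, b

giving chain groups C_0 ≅ Z^2.

Now H_k = ker ∂_k / im ∂_{k+1}, so:

  H_0: rank C_0 − rank ∂_1 = 2 − 0 = 2, and there is no ∂_1, so H_0 = Z^2.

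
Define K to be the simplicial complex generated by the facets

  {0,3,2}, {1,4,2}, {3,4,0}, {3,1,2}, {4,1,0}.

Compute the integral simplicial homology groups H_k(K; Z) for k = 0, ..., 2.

Order the vertices as 0 < 1 < 2 < 3 < 4. Listing each simplex with vertices in this order, K has dimension 2 with simplices:

  0-simplices (5): [0], [1], [2], [3], [4]
  1-simplices (10): [0,1], [0,2], [0,3], [0,4], [1,2], [1,3], [1,4], [2,3], [2,4], [3,4]
  2-simplices (5): [0,1,4], [0,2,3], [0,3,4], [1,2,3], [1,2,4]

Hence C_0 ≅ Z^5, C_1 ≅ Z^10, C_2 ≅ Z^5.

The boundary map ∂_1: C_1 → C_0 is given by ∂[p,q] = [q] − [p]. For instance
  ∂[0,4] = [4] − [0].
The 5×10 boundary matrix has rank 4 and Smith normal form diag(1,1,1,1).

Boundary ∂_2: C_2 → C_1 acts by ∂[p,q,r] = [q,r] − [p,r] + [p,q]. For instance
  ∂[0,1,4] = [1,4] − [0,4] + [0,1],
  ∂[1,2,4] = [2,4] − [1,4] + [1,2].
The resulting 10×5 matrix has rank 5, and its Smith normal form has invariant factors (1,1,1,1,1).

Reading off H_k = ker ∂_k / im ∂_{k+1}:

  H_0: rank C_0 − rank ∂_1 = 5 − 4 = 1, and the invariant factors of ∂_1 are all 1, so H_0 ≅ Z.
  H_1: rank ker ∂_1 − rank ∂_2 = (10 − 4) − 5 = 1, and the invariant factors of ∂_2 are all 1, so H_1 ≅ Z.
  H_2: rank ker ∂_2 − rank ∂_3 = (5 − 5) − 0 = 0, and there is no ∂_3, so H_2 ≅ 0.

(K is a triangulation of the Möbius band.)

H_0 = Z,  H_1 = Z,  H_2 = 0.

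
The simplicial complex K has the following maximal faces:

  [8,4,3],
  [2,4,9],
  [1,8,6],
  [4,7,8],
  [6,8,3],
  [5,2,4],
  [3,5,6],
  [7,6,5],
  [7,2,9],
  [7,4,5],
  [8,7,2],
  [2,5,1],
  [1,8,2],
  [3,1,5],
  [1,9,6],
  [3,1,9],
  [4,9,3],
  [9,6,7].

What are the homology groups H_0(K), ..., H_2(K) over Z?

Fix the vertex order 1 < 2 < 3 < 4 < 5 < 6 < 7 < 8 < 9 and write every simplex with vertices in increasing order. Then dim K = 2 and the simplices of K are:

  0-simplices (9): [1], [2], [3], [4], [5], [6], [7], [8], [9]
  1-simplices (27): (27 of them)
  2-simplices (18): [1,2,5], [1,2,8], [1,3,5], [1,3,9], [1,6,8], [1,6,9], [2,4,5], [2,4,9], [2,7,8], [2,7,9], [3,4,8], [3,4,9], [3,5,6], [3,6,8], [4,5,7], [4,7,8], [5,6,7], [6,7,9]

Hence C_0 ≅ Z^9, C_1 ≅ Z^27, C_2 ≅ Z^18.

∂_1: C_1 → C_0 maps an edge to its endpoints' difference, ∂[p,q] = q − p.
As a 9×27 matrix over Z this has rank 8, with invariant factors (1,1,1,1,1,1,1,1).

∂_2: C_2 → C_1 acts by ∂[p,q,r] = [q,r] − [p,r] + [p,q]. For instance
  ∂[2,4,9] = [4,9] − [2,9] + [2,4],
  ∂[1,6,9] = [6,9] − [1,9] + [1,6].
As a 27×18 matrix over Z this has rank 18, with invariant factors (1,1,1,1,1,1,1,1,1,1,1,1,1,1,1,1,1,2).

Reading off H_k = ker ∂_k / im ∂_{k+1}:

  H_0: rank C_0 − rank ∂_1 = 9 − 8 = 1, and the invariant factors of ∂_1 are all 1, so H_0 ≅ Z.
  H_1: rank ker ∂_1 − rank ∂_2 = (27 − 8) − 18 = 1, and ∂_2 has invariant factor 2 > 1, so H_1 ≅ Z ⊕ Z/2.
  H_2: rank ker ∂_2 − rank ∂_3 = (18 − 18) − 0 = 0, and there is no ∂_3, so H_2 ≅ 0.

H_0 ≅ Z,  H_1 ≅ Z ⊕ Z/2,  H_2 = 0.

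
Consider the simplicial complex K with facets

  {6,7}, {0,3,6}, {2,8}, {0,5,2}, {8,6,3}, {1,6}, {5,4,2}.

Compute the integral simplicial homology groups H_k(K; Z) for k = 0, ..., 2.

H_0 ≅ Z,  H_1 ≅ Z,  H_2 = 0.

Order the vertices as 0 < 1 < 2 < 3 < 4 < 5 < 6 < 7 < 8. Listing each simplex with vertices in this order, K has dimension 2 with simplices:

  0-simplices (9): [0], [1], [2], [3], [4], [5], [6], [7], [8]
  1-simplices (13): [0,2], [0,3], [0,5], [0,6], [1,6], [2,4], [2,5], [2,8], [3,6], [3,8], [4,5], [6,7], [6,8]
  2-simplices (4): [0,2,5], [0,3,6], [2,4,5], [3,6,8]

Hence C_0 ≅ Z^9, C_1 ≅ Z^13, C_2 ≅ Z^4.

The boundary map ∂_1: C_1 → C_0 sends each edge [p,q] (with p < q) to q − p. For instance
  ∂[0,5] = [5] − [0].
The resulting 9×13 matrix has rank 8, and its Smith normal form has invariant factors (1,1,1,1,1,1,1,1).

Boundary ∂_2: C_2 → C_1 acts by ∂[p,q,r] = [q,r] − [p,r] + [p,q]. For instance
  ∂[3,6,8] = [6,8] − [3,8] + [3,6],
  ∂[0,3,6] = [3,6] − [0,6] + [0,3].
As a 13×4 matrix over Z this has rank 4, with invariant factors (1,1,1,1).

Now H_k = ker ∂_k / im ∂_{k+1}, so:

  H_0: rank C_0 − rank ∂_1 = 9 − 8 = 1, and the invariant factors of ∂_1 are all 1, so H_0 = Z.
  H_1: rank ker ∂_1 − rank ∂_2 = (13 − 8) − 4 = 1, and the invariant factors of ∂_2 are all 1, so H_1 = Z.
  H_2: rank ker ∂_2 − rank ∂_3 = (4 − 4) − 0 = 0, and there is no ∂_3, so H_2 = 0.

As a check, the Euler characteristic is 9 − 13 + 4 = 0, which agrees with 1 − 1 + 0 = 0.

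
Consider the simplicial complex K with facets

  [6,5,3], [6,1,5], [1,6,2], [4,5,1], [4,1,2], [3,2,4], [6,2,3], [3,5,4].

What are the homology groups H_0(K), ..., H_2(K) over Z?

H_0 ≅ Z,  H_1 = 0,  H_2 ≅ Z.

Fix the vertex order 1 < 2 < 3 < 4 < 5 < 6 and write every simplex with vertices in increasing order. Then dim K = 2 and the simplices of K are:

  0-simplices (6): [1], [2], [3], [4], [5], [6]
  1-simplices (12): [1,2], [1,4], [1,5], [1,6], [2,3], [2,4], [2,6], [3,4], [3,5], [3,6], [4,5], [5,6]
  2-simplices (8): [1,2,4], [1,2,6], [1,4,5], [1,5,6], [2,3,4], [2,3,6], [3,4,5], [3,5,6]

Hence C_0 ≅ Z^6, C_1 ≅ Z^12, C_2 ≅ Z^8.

∂_1: C_1 → C_0 is given by ∂[p,q] = [q] − [p]. For instance
  ∂[1,5] = [5] − [1].
This gives a 6×12 integer matrix of rank 5; reducing to Smith normal form yields diagonal entries (1,1,1,1,1).

Boundary ∂_2: C_2 → C_1 acts by ∂[p,q,r] = [q,r] − [p,r] + [p,q]. For instance
  ∂[1,2,4] = [2,4] − [1,4] + [1,2],
  ∂[3,4,5] = [4,5] − [3,5] + [3,4].
As a 12×8 matrix over Z this has rank 7, with invariant factors (1,1,1,1,1,1,1).

Computing H_k = (kernel of ∂_k) / (image of ∂_{k+1}):

  H_0: rank C_0 − rank ∂_1 = 6 − 5 = 1, and the invariant factors of ∂_1 are all 1, so H_0 = Z.
  H_1: rank ker ∂_1 − rank ∂_2 = (12 − 5) − 7 = 0, and the invariant factors of ∂_2 are all 1, so H_1 = 0.
  H_2: rank ker ∂_2 − rank ∂_3 = (8 − 7) − 0 = 1, and there is no ∂_3, so H_2 = Z.

(K is a triangulation of the 2-sphere S^2.)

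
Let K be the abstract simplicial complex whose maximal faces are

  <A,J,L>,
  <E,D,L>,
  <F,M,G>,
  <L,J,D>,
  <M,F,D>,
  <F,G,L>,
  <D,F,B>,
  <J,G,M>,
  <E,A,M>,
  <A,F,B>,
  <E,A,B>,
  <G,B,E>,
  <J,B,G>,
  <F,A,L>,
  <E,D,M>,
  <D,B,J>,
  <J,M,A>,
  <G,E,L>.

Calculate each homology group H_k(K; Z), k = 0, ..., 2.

Fix the vertex order A < B < D < E < F < G < J < L < M and write every simplex with vertices in increasing order. Then dim K = 2 and the simplices of K are:

  0-simplices (9): A, B, D, E, F, G, J, L, M
  1-simplices (27): AB, AE, AF, AJ, AL, AM, BD, BE, BF, BG, BJ, DE, DF, DJ, DL, DM, EG, EL, EM, FG, FL, FM, GJ, GL, GM, JL, JM
  2-simplices (18): ABE, ABF, AEM, AFL, AJL, AJM, BDF, BDJ, BEG, BGJ, DEL, DEM, DFM, DJL, EGL, FGL, FGM, GJM

Hence C_0 ≅ Z^9, C_1 ≅ Z^27, C_2 ≅ Z^18.

Boundary ∂_1: C_1 → C_0 maps an edge to its endpoints' difference, ∂[p,q] = q − p. For instance
  ∂DM = M − D.
The resulting 9×27 matrix has rank 8, and its Smith normal form has invariant factors (1,1,1,1,1,1,1,1).

The boundary map ∂_2: C_2 → C_1 maps a triangle to the signed sum of its edges. For instance
  ∂FGM = GM − FM + FG,
  ∂BGJ = GJ − BJ + BG.
The 27×18 boundary matrix has rank 17 and Smith normal form diag(1,1,1,1,1,1,1,1,1,1,1,1,1,1,1,1,1).

From H_k ≅ ker(∂_k) / im(∂_{k+1}) we obtain:

  H_0: rank C_0 − rank ∂_1 = 9 − 8 = 1, and the invariant factors of ∂_1 are all 1, so H_0 = Z.
  H_1: rank ker ∂_1 − rank ∂_2 = (27 − 8) − 17 = 2, and the invariant factors of ∂_2 are all 1, so H_1 = Z^2.
  H_2: rank ker ∂_2 − rank ∂_3 = (18 − 17) − 0 = 1, and there is no ∂_3, so H_2 = Z.

(K is a triangulation of the torus T^2.)

H_0 = Z,  H_1 = Z^2,  H_2 = Z.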